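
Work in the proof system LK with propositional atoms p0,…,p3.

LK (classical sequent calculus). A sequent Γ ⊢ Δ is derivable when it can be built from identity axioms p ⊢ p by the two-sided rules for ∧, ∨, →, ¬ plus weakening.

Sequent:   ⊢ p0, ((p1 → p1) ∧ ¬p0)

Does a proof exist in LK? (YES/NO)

Derivation (root first):
[∧R]  ⊢ p0, ((p1 → p1) ∧ ¬p0)
  [→R]  ⊢ (p1 → p1)
    [Ax] p1 ⊢ p1
  [¬R]  ⊢ p0, ¬p0
    [Ax] p0 ⊢ p0

Result: YES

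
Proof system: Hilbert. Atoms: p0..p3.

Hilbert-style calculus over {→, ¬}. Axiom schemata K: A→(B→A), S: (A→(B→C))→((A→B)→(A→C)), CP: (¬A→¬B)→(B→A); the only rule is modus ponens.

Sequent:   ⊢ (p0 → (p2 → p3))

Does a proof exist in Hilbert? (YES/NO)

Truth-table refutation:
  v=0000: Γ:[] Δ:[(p0 → (p2 → p3))=T] refutes=False
  v=0001: Γ:[] Δ:[(p0 → (p2 → p3))=T] refutes=False
  v=0010: Γ:[] Δ:[(p0 → (p2 → p3))=T] refutes=False
  v=0011: Γ:[] Δ:[(p0 → (p2 → p3))=T] refutes=False
  v=0100: Γ:[] Δ:[(p0 → (p2 → p3))=T] refutes=False
  v=0101: Γ:[] Δ:[(p0 → (p2 → p3))=T] refutes=False
  v=0110: Γ:[] Δ:[(p0 → (p2 → p3))=T] refutes=False
  v=0111: Γ:[] Δ:[(p0 → (p2 → p3))=T] refutes=False
  v=1000: Γ:[] Δ:[(p0 → (p2 → p3))=T] refutes=False
  v=1001: Γ:[] Δ:[(p0 → (p2 → p3))=T] refutes=False
  v=1010: Γ:[] Δ:[(p0 → (p2 → p3))=F] refutes=True  ← countermodel

Result: NO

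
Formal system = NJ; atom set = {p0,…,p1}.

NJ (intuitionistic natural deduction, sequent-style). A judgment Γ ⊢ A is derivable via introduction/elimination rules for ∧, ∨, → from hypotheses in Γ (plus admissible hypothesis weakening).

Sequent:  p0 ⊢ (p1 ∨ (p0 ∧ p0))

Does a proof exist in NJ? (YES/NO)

Proof tree:
[∨I₂] p0 ⊢ (p1 ∨ (p0 ∧ p0))
  [∧I] p0 ⊢ (p0 ∧ p0)
    [Ax] p0 ⊢ p0
    [Ax] p0 ⊢ p0

Result: YES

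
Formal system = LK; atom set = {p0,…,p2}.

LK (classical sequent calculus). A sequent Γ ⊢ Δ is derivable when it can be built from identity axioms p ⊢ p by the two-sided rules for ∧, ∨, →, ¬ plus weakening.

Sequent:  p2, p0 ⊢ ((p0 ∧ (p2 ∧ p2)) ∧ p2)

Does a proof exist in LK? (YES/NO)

Proof tree:
[∧R] p2, p0 ⊢ ((p0 ∧ (p2 ∧ p2)) ∧ p2)
  [∧R] p2, p0 ⊢ (p0 ∧ (p2 ∧ p2))
    [Ax] p0 ⊢ p0
    [∧R] p2 ⊢ (p2 ∧ p2)
      [Ax] p2 ⊢ p2
      [Ax] p2 ⊢ p2
  [Ax] p2 ⊢ p2

Result: YES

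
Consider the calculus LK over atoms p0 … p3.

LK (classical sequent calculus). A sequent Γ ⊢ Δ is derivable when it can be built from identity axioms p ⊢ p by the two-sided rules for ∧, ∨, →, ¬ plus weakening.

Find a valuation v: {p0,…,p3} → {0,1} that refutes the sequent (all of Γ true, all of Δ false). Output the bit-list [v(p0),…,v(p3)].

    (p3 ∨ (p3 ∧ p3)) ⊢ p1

Enumerate valuations to refute Γ ⊢ Δ:
  v=0000: Γ:[(p3 ∨ (p3 ∧ p3))=F] Δ:[p1=F] refutes=False
  v=0001: Γ:[(p3 ∨ (p3 ∧ p3))=T] Δ:[p1=F] refutes=True  ← countermodel

Result: [0, 0, 0, 1]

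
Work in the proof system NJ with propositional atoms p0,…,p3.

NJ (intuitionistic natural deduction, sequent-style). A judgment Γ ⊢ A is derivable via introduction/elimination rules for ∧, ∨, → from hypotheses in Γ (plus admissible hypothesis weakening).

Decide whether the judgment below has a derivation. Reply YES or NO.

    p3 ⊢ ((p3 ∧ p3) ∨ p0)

Derivation trace:
[∨I₁] p3 ⊢ ((p3 ∧ p3) ∨ p0)
  [∧I] p3 ⊢ (p3 ∧ p3)
    [Ax] p3 ⊢ p3
    [Ax] p3 ⊢ p3

Result: YES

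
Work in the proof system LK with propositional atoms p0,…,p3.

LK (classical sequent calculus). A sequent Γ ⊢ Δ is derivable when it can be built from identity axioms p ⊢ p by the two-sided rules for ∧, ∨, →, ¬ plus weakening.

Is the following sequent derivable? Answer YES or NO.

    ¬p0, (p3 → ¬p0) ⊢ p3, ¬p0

Proof tree:
[¬R] ¬p0, (p3 → ¬p0) ⊢ p3, ¬p0
  [→L] ¬p0, p0, (p3 → ¬p0) ⊢ p3
    [¬L] p0, ¬p0 ⊢ p3
      [WR] p0 ⊢ p0, p3
        [Ax] p0 ⊢ p0
    [¬L] p0, ¬p0 ⊢ p3
      [WR] p0 ⊢ p0, p3
        [Ax] p0 ⊢ p0

Result: YES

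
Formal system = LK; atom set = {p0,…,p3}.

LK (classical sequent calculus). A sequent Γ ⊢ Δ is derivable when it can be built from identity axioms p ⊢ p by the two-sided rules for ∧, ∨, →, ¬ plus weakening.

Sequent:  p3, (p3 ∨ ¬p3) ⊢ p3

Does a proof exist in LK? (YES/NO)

Derivation trace:
[∨L] p3, (p3 ∨ ¬p3) ⊢ p3
  [Ax] p3 ⊢ p3
  [¬L] p3, ¬p3 ⊢ 
    [Ax] p3 ⊢ p3

Result: YES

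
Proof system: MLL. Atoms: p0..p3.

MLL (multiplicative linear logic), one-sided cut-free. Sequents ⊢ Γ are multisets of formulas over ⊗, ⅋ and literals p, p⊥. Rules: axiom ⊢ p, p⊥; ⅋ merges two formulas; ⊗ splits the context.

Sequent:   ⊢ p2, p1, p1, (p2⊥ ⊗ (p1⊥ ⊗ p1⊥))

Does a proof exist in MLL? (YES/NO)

Derivation trace:
[⊗]  ⊢ p2, p1, p1, (p2⊥ ⊗ (p1⊥ ⊗ p1⊥))
  [Ax]  ⊢ p2, p2⊥
  [⊗]  ⊢ p1, p1, (p1⊥ ⊗ p1⊥)
    [Ax]  ⊢ p1, p1⊥
    [Ax]  ⊢ p1, p1⊥

Result: YES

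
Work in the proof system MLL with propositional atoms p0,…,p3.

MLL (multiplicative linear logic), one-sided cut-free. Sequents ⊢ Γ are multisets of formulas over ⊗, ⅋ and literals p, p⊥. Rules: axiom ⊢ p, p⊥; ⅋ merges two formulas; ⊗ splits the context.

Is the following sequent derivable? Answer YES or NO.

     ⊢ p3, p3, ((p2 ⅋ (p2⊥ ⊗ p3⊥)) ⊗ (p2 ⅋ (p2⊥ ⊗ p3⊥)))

Derivation (root first):
[⊗]  ⊢ p3, p3, ((p2 ⅋ (p2⊥ ⊗ p3⊥)) ⊗ (p2 ⅋ (p2⊥ ⊗ p3⊥)))
  [⅋]  ⊢ p3, (p2 ⅋ (p2⊥ ⊗ p3⊥))
    [⊗]  ⊢ p2, p3, (p2⊥ ⊗ p3⊥)
      [Ax]  ⊢ p2, p2⊥
      [Ax]  ⊢ p3, p3⊥
  [⅋]  ⊢ p3, (p2 ⅋ (p2⊥ ⊗ p3⊥))
    [⊗]  ⊢ p2, p3, (p2⊥ ⊗ p3⊥)
      [Ax]  ⊢ p2, p2⊥
      [Ax]  ⊢ p3, p3⊥

Result: YES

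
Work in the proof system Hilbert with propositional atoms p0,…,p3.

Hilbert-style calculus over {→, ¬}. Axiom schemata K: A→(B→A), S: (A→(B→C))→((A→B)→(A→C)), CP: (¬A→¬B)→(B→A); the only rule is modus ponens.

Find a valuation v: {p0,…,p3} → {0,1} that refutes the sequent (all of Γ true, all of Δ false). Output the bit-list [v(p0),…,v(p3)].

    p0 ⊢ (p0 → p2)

Enumerate valuations to refute Γ ⊢ Δ:
  v=0000: Γ:[p0=F] Δ:[(p0 → p2)=T] refutes=False
  v=0001: Γ:[p0=F] Δ:[(p0 → p2)=T] refutes=False
  v=0010: Γ:[p0=F] Δ:[(p0 → p2)=T] refutes=False
  v=0011: Γ:[p0=F] Δ:[(p0 → p2)=T] refutes=False
  v=0100: Γ:[p0=F] Δ:[(p0 → p2)=T] refutes=False
  v=0101: Γ:[p0=F] Δ:[(p0 → p2)=T] refutes=False
  v=0110: Γ:[p0=F] Δ:[(p0 → p2)=T] refutes=False
  v=0111: Γ:[p0=F] Δ:[(p0 → p2)=T] refutes=False
  v=1000: Γ:[p0=T] Δ:[(p0 → p2)=F] refutes=True  ← countermodel

Result: [1, 0, 0, 0]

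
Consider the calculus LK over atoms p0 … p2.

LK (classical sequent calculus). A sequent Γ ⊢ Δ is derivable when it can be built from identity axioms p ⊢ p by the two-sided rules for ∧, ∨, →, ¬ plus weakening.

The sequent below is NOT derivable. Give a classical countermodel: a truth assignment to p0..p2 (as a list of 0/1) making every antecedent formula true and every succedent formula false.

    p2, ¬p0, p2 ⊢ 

Search for a countermodel by truth-table:
  v=000: Γ:[p2=F, ¬p0=T, p2=F] Δ:[] refutes=False
  v=001: Γ:[p2=T, ¬p0=T, p2=T] Δ:[] refutes=True  ← countermodel

Result: [0, 0, 1]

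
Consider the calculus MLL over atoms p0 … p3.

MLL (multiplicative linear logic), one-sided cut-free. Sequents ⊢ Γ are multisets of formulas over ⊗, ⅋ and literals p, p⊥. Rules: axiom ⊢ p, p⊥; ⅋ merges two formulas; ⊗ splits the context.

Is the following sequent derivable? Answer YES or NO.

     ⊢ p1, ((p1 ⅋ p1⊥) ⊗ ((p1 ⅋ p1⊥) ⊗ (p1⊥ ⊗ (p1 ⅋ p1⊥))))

Derivation trace:
[⊗]  ⊢ p1, ((p1 ⅋ p1⊥) ⊗ ((p1 ⅋ p1⊥) ⊗ (p1⊥ ⊗ (p1 ⅋ p1⊥))))
  [⅋]  ⊢ (p1 ⅋ p1⊥)
    [Ax]  ⊢ p1, p1⊥
  [⊗]  ⊢ p1, ((p1 ⅋ p1⊥) ⊗ (p1⊥ ⊗ (p1 ⅋ p1⊥)))
    [⅋]  ⊢ (p1 ⅋ p1⊥)
      [Ax]  ⊢ p1, p1⊥
    [⊗]  ⊢ p1, (p1⊥ ⊗ (p1 ⅋ p1⊥))
      [Ax]  ⊢ p1, p1⊥
      [⅋]  ⊢ (p1 ⅋ p1⊥)
        [Ax]  ⊢ p1, p1⊥

Result: YES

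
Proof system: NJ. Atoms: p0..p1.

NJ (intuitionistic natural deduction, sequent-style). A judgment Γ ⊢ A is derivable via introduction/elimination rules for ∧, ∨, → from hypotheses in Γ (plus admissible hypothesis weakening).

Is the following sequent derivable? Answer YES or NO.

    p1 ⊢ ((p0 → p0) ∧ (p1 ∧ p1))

Derivation (root first):
[∧I] p1 ⊢ ((p0 → p0) ∧ (p1 ∧ p1))
  [→I]  ⊢ (p0 → p0)
    [Ax] p0 ⊢ p0
  [∧I] p1 ⊢ (p1 ∧ p1)
    [Ax] p1 ⊢ p1
    [Ax] p1 ⊢ p1

Result: YES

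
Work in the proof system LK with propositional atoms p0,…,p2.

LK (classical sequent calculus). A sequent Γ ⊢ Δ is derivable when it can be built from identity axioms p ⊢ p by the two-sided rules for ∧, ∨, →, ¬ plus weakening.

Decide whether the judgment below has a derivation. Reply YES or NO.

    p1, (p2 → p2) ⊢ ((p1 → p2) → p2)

Derivation (root first):
[→R] p1, (p2 → p2) ⊢ ((p1 → p2) → p2)
  [→L] p1, (p1 → p2), (p2 → p2) ⊢ p2
    [→L] p1, (p1 → p2) ⊢ p2
      [Ax] p1 ⊢ p1
      [Ax] p2 ⊢ p2
    [Ax] p2 ⊢ p2

Result: YES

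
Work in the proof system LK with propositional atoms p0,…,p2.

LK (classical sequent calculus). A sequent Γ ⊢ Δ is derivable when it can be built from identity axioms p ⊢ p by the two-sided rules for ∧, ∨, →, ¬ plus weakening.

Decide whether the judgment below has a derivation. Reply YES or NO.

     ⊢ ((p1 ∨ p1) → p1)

Proof tree:
[→R]  ⊢ ((p1 ∨ p1) → p1)
  [∨L] (p1 ∨ p1) ⊢ p1
    [Ax] p1 ⊢ p1
    [Ax] p1 ⊢ p1

Result: YES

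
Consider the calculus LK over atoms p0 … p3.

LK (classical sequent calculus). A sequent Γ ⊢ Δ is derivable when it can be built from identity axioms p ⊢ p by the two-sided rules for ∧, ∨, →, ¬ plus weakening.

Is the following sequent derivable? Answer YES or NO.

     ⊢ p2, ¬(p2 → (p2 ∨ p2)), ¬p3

Enumerate valuations to refute Γ ⊢ Δ:
  v=0000: Γ:[] Δ:[p2=F, ¬(p2 → (p2 ∨ p2))=F, ¬p3=T] refutes=False
  v=0001: Γ:[] Δ:[p2=F, ¬(p2 → (p2 ∨ p2))=F, ¬p3=F] refutes=True  ← countermodel

Result: NO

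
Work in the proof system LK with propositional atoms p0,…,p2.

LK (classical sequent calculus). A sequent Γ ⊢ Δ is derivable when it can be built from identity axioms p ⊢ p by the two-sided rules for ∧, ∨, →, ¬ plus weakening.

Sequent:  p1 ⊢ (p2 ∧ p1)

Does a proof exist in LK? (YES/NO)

Truth-table refutation:
  v=000: Γ:[p1=F] Δ:[(p2 ∧ p1)=F] refutes=False
  v=001: Γ:[p1=F] Δ:[(p2 ∧ p1)=F] refutes=False
  v=010: Γ:[p1=T] Δ:[(p2 ∧ p1)=F] refutes=True  ← countermodel

Result: NO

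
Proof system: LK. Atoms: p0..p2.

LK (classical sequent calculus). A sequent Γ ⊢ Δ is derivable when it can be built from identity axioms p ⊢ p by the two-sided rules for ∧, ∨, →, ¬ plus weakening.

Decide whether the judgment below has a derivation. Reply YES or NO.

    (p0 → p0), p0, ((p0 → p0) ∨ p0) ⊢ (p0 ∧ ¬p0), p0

Derivation (root first):
[∨L] (p0 → p0), p0, ((p0 → p0) ∨ p0) ⊢ (p0 ∧ ¬p0), p0
  [→L] p0, (p0 → p0) ⊢ p0
    [Ax] p0 ⊢ p0
    [Ax] p0 ⊢ p0
  [∧R] (p0 → p0), p0 ⊢ p0, (p0 ∧ ¬p0)
    [→L] p0, (p0 → p0) ⊢ p0
      [Ax] p0 ⊢ p0
      [Ax] p0 ⊢ p0
    [¬R]  ⊢ p0, ¬p0
      [Ax] p0 ⊢ p0

Result: YES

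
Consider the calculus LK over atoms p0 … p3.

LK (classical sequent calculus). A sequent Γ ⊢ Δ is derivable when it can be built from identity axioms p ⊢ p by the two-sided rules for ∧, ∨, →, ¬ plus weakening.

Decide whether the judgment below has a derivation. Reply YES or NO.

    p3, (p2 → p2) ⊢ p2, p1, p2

Search for a countermodel by truth-table:
  v=0000: Γ:[p3=F, (p2 → p2)=T] Δ:[p2=F, p1=F, p2=F] refutes=False
  v=0001: Γ:[p3=T, (p2 → p2)=T] Δ:[p2=F, p1=F, p2=F] refutes=True  ← countermodel

Result: NO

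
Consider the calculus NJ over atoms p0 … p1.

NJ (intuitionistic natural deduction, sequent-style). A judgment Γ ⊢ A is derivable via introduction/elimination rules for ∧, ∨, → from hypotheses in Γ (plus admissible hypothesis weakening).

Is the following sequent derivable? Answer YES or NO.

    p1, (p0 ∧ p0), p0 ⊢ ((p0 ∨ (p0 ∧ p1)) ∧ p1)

Proof tree:
[∧I] p1, (p0 ∧ p0), p0 ⊢ ((p0 ∨ (p0 ∧ p1)) ∧ p1)
  [∨I₂] p1, (p0 ∧ p0), p0 ⊢ (p0 ∨ (p0 ∧ p1))
    [∧I] p1, (p0 ∧ p0), p0 ⊢ (p0 ∧ p1)
      [Ax] p0 ⊢ p0
      [Wk] p1, (p0 ∧ p0) ⊢ p1
        [Ax] p1 ⊢ p1
  [Wk] p1, p1 ⊢ p1
    [Ax] p1 ⊢ p1

Result: YES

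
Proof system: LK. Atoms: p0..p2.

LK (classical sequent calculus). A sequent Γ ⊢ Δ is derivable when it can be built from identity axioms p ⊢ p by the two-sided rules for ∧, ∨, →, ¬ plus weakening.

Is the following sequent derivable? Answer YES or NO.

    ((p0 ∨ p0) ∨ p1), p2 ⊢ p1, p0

Derivation (root first):
[WL] ((p0 ∨ p0) ∨ p1), p2 ⊢ p1, p0
  [∨L] ((p0 ∨ p0) ∨ p1) ⊢ p1, p0
    [∨L] (p0 ∨ p0) ⊢ p0
      [Ax] p0 ⊢ p0
      [Ax] p0 ⊢ p0
    [Ax] p1 ⊢ p1

Result: YES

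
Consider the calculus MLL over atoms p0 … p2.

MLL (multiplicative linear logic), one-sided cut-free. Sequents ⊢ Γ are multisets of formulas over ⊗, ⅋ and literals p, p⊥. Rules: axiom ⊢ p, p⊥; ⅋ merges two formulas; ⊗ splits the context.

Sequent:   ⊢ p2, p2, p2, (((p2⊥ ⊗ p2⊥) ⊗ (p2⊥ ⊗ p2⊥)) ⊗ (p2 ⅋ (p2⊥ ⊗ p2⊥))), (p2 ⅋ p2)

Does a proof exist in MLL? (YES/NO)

Derivation (root first):
[⅋]  ⊢ p2, p2, p2, (((p2⊥ ⊗ p2⊥) ⊗ (p2⊥ ⊗ p2⊥)) ⊗ (p2 ⅋ (p2⊥ ⊗ p2⊥))), (p2 ⅋ p2)
  [⊗]  ⊢ p2, p2, p2, p2, p2, (((p2⊥ ⊗ p2⊥) ⊗ (p2⊥ ⊗ p2⊥)) ⊗ (p2 ⅋ (p2⊥ ⊗ p2⊥)))
    [⊗]  ⊢ p2, p2, p2, p2, ((p2⊥ ⊗ p2⊥) ⊗ (p2⊥ ⊗ p2⊥))
      [⊗]  ⊢ p2, p2, (p2⊥ ⊗ p2⊥)
        [Ax]  ⊢ p2, p2⊥
        [Ax]  ⊢ p2, p2⊥
      [⊗]  ⊢ p2, p2, (p2⊥ ⊗ p2⊥)
        [Ax]  ⊢ p2, p2⊥
        [Ax]  ⊢ p2, p2⊥
    [⅋]  ⊢ p2, (p2 ⅋ (p2⊥ ⊗ p2⊥))
      [⊗]  ⊢ p2, p2, (p2⊥ ⊗ p2⊥)
        [Ax]  ⊢ p2, p2⊥
        [Ax]  ⊢ p2, p2⊥

Result: YES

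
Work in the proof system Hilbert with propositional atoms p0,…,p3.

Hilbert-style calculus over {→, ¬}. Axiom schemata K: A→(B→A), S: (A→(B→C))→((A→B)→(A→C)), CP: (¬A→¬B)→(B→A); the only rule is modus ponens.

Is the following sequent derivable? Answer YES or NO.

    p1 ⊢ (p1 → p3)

Truth-table refutation:
  v=0000: Γ:[p1=F] Δ:[(p1 → p3)=T] refutes=False
  v=0001: Γ:[p1=F] Δ:[(p1 → p3)=T] refutes=False
  v=0010: Γ:[p1=F] Δ:[(p1 → p3)=T] refutes=False
  v=0011: Γ:[p1=F] Δ:[(p1 → p3)=T] refutes=False
  v=0100: Γ:[p1=T] Δ:[(p1 → p3)=F] refutes=True  ← countermodel

Result: NO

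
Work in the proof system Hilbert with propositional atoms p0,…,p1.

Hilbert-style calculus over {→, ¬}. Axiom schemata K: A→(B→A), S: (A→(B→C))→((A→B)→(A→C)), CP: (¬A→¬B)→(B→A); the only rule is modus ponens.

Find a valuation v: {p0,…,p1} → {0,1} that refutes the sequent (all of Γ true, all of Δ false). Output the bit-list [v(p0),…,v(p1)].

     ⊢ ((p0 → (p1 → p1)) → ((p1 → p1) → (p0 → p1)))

Search for a countermodel by truth-table:
  v=00: Γ:[] Δ:[((p0 → (p1 → p1)) → ((p1 → p1) → (p0 → p1)))=T] refutes=False
  v=01: Γ:[] Δ:[((p0 → (p1 → p1)) → ((p1 → p1) → (p0 → p1)))=T] refutes=False
  v=10: Γ:[] Δ:[((p0 → (p1 → p1)) → ((p1 → p1) → (p0 → p1)))=F] refutes=True  ← countermodel

Result: [1, 0]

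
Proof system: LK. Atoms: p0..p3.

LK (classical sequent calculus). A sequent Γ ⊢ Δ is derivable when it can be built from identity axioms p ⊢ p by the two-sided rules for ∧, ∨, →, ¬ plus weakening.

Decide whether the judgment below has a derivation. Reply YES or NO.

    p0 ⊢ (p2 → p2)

Proof tree:
[→R] p0 ⊢ (p2 → p2)
  [WL] p2, p0 ⊢ p2
    [Ax] p2 ⊢ p2

Result: YES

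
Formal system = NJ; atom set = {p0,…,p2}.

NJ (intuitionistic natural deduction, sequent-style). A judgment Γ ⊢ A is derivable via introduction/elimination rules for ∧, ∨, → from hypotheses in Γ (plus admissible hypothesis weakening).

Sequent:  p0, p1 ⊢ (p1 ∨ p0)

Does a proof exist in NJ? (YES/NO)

Derivation trace:
[Wk] p0, p1 ⊢ (p1 ∨ p0)
  [∨I₂] p0 ⊢ (p1 ∨ p0)
    [Ax] p0 ⊢ p0

Result: YES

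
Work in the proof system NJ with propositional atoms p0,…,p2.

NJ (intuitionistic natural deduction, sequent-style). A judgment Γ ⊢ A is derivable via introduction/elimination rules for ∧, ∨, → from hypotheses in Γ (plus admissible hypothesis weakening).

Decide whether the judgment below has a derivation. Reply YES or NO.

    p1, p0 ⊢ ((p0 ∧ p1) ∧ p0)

Proof tree:
[∧I] p1, p0 ⊢ ((p0 ∧ p1) ∧ p0)
  [∧I] p1, p0 ⊢ (p0 ∧ p1)
    [Ax] p0 ⊢ p0
    [Ax] p1 ⊢ p1
  [Ax] p0 ⊢ p0

Result: YES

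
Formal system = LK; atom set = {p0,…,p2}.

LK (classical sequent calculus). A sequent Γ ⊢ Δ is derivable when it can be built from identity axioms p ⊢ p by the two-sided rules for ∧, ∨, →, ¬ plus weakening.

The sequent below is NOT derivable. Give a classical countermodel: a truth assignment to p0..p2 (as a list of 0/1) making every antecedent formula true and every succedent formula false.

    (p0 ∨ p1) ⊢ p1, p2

Enumerate valuations to refute Γ ⊢ Δ:
  v=000: Γ:[(p0 ∨ p1)=F] Δ:[p1=F, p2=F] refutes=False
  v=001: Γ:[(p0 ∨ p1)=F] Δ:[p1=F, p2=T] refutes=False
  v=010: Γ:[(p0 ∨ p1)=T] Δ:[p1=T, p2=F] refutes=False
  v=011: Γ:[(p0 ∨ p1)=T] Δ:[p1=T, p2=T] refutes=False
  v=100: Γ:[(p0 ∨ p1)=T] Δ:[p1=F, p2=F] refutes=True  ← countermodel

Result: [1, 0, 0]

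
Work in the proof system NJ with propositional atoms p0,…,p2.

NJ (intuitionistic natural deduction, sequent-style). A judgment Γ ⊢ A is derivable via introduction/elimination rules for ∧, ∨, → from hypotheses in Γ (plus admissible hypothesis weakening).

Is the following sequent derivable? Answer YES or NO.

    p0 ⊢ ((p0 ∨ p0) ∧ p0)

Proof tree:
[∧I] p0 ⊢ ((p0 ∨ p0) ∧ p0)
  [∨I₁] p0 ⊢ (p0 ∨ p0)
    [Ax] p0 ⊢ p0
  [Ax] p0 ⊢ p0

Result: YES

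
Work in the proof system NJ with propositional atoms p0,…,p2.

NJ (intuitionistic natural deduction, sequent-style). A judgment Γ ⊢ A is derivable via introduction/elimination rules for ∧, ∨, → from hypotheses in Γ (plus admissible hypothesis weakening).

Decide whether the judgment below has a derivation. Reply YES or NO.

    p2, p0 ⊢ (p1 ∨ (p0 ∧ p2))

Derivation (root first):
[∨I₂] p2, p0 ⊢ (p1 ∨ (p0 ∧ p2))
  [∧I] p2, p0 ⊢ (p0 ∧ p2)
    [Ax] p0 ⊢ p0
    [Ax] p2 ⊢ p2

Result: YES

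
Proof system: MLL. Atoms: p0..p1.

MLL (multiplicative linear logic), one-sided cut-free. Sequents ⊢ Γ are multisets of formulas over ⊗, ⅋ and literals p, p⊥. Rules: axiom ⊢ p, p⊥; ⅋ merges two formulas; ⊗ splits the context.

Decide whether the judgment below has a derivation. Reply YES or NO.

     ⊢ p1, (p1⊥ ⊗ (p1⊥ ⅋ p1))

Proof tree:
[⊗]  ⊢ p1, (p1⊥ ⊗ (p1⊥ ⅋ p1))
  [Ax]  ⊢ p1, p1⊥
  [⅋]  ⊢ (p1⊥ ⅋ p1)
    [Ax]  ⊢ p1, p1⊥

Result: YES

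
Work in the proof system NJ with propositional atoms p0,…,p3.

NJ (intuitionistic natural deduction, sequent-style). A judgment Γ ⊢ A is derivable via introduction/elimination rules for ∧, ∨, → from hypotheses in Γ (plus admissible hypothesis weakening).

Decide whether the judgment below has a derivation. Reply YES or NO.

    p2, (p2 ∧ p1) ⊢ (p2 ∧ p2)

Derivation (root first):
[Wk] p2, (p2 ∧ p1) ⊢ (p2 ∧ p2)
  [∧I] p2 ⊢ (p2 ∧ p2)
    [Ax] p2 ⊢ p2
    [Ax] p2 ⊢ p2

Result: YES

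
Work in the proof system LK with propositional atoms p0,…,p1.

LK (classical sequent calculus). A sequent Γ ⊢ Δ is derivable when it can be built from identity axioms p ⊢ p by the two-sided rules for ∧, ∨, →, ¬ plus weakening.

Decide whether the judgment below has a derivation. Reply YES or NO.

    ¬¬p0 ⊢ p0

Derivation trace:
[¬L] ¬¬p0 ⊢ p0
  [¬R]  ⊢ p0, ¬p0
    [Ax] p0 ⊢ p0

Result: YES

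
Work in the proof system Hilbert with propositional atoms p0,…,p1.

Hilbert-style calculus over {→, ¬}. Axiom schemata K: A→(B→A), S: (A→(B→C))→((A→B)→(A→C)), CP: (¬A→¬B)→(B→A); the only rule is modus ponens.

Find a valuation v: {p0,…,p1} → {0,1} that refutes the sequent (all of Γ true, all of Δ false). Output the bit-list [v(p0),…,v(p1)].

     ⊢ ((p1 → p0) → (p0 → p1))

Truth-table refutation:
  v=00: Γ:[] Δ:[((p1 → p0) → (p0 → p1))=T] refutes=False
  v=01: Γ:[] Δ:[((p1 → p0) → (p0 → p1))=T] refutes=False
  v=10: Γ:[] Δ:[((p1 → p0) → (p0 → p1))=F] refutes=True  ← countermodel

Result: [1, 0]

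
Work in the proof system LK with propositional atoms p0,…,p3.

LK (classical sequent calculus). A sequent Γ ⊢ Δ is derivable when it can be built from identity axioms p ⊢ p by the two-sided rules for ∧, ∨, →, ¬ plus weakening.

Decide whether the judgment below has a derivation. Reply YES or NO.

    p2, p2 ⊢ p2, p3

Derivation (root first):
[WL] p2, p2 ⊢ p2, p3
  [WR] p2 ⊢ p2, p3
    [Ax] p2 ⊢ p2

Result: YES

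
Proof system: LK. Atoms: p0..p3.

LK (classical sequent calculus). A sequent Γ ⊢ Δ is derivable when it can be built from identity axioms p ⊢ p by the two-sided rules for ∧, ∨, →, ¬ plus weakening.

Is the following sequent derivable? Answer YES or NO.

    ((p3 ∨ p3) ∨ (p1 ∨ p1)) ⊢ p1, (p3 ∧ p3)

Proof tree:
[∨L] ((p3 ∨ p3) ∨ (p1 ∨ p1)) ⊢ p1, (p3 ∧ p3)
  [∨L] (p3 ∨ p3) ⊢ (p3 ∧ p3)
    [∧R] p3 ⊢ (p3 ∧ p3)
      [Ax] p3 ⊢ p3
      [Ax] p3 ⊢ p3
    [∧R] p3 ⊢ (p3 ∧ p3)
      [Ax] p3 ⊢ p3
      [Ax] p3 ⊢ p3
  [∨L] (p1 ∨ p1) ⊢ p1
    [Ax] p1 ⊢ p1
    [Ax] p1 ⊢ p1

Result: YES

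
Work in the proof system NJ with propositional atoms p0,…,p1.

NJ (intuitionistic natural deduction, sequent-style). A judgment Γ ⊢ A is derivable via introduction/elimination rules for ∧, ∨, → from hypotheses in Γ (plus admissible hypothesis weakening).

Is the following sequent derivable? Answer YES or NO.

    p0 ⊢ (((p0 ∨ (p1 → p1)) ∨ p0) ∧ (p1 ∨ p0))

Proof tree:
[∧I] p0 ⊢ (((p0 ∨ (p1 → p1)) ∨ p0) ∧ (p1 ∨ p0))
  [∨I₁]  ⊢ ((p0 ∨ (p1 → p1)) ∨ p0)
    [∨I₂]  ⊢ (p0 ∨ (p1 → p1))
      [→I]  ⊢ (p1 → p1)
        [Ax] p1 ⊢ p1
  [∨I₂] p0 ⊢ (p1 ∨ p0)
    [Ax] p0 ⊢ p0

Result: YES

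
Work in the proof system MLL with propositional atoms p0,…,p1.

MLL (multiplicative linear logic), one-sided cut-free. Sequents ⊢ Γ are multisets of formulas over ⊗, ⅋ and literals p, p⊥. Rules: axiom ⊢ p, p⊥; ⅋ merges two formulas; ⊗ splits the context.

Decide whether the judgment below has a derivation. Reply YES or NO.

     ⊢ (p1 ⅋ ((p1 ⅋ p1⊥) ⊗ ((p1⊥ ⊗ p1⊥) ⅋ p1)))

Proof tree:
[⅋]  ⊢ (p1 ⅋ ((p1 ⅋ p1⊥) ⊗ ((p1⊥ ⊗ p1⊥) ⅋ p1)))
  [⊗]  ⊢ p1, ((p1 ⅋ p1⊥) ⊗ ((p1⊥ ⊗ p1⊥) ⅋ p1))
    [⅋]  ⊢ (p1 ⅋ p1⊥)
      [Ax]  ⊢ p1, p1⊥
    [⅋]  ⊢ p1, ((p1⊥ ⊗ p1⊥) ⅋ p1)
      [⊗]  ⊢ p1, p1, (p1⊥ ⊗ p1⊥)
        [Ax]  ⊢ p1, p1⊥
        [Ax]  ⊢ p1, p1⊥

Result: YES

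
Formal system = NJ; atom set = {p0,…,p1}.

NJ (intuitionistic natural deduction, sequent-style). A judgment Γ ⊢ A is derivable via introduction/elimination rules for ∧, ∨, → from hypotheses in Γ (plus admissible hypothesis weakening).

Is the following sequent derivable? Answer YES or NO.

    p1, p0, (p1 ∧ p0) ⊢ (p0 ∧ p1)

Proof tree:
[Wk] p1, p0, (p1 ∧ p0) ⊢ (p0 ∧ p1)
  [∧I] p1, p0 ⊢ (p0 ∧ p1)
    [Ax] p0 ⊢ p0
    [Ax] p1 ⊢ p1

Result: YES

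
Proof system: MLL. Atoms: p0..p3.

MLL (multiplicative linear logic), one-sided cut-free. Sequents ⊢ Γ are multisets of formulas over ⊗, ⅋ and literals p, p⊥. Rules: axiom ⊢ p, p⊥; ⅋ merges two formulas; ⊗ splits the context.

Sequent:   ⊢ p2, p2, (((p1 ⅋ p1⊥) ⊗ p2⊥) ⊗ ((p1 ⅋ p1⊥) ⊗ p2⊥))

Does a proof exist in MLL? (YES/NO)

Derivation trace:
[⊗]  ⊢ p2, p2, (((p1 ⅋ p1⊥) ⊗ p2⊥) ⊗ ((p1 ⅋ p1⊥) ⊗ p2⊥))
  [⊗]  ⊢ p2, ((p1 ⅋ p1⊥) ⊗ p2⊥)
    [⅋]  ⊢ (p1 ⅋ p1⊥)
      [Ax]  ⊢ p1, p1⊥
    [Ax]  ⊢ p2, p2⊥
  [⊗]  ⊢ p2, ((p1 ⅋ p1⊥) ⊗ p2⊥)
    [⅋]  ⊢ (p1 ⅋ p1⊥)
      [Ax]  ⊢ p1, p1⊥
    [Ax]  ⊢ p2, p2⊥

Result: YES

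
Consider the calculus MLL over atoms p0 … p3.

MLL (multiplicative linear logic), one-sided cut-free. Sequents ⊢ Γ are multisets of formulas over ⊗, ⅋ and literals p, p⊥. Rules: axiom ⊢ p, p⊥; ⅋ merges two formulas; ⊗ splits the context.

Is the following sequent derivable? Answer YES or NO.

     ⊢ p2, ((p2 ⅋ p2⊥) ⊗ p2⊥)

Derivation (root first):
[⊗]  ⊢ p2, ((p2 ⅋ p2⊥) ⊗ p2⊥)
  [⅋]  ⊢ (p2 ⅋ p2⊥)
    [Ax]  ⊢ p2, p2⊥
  [Ax]  ⊢ p2, p2⊥

Result: YES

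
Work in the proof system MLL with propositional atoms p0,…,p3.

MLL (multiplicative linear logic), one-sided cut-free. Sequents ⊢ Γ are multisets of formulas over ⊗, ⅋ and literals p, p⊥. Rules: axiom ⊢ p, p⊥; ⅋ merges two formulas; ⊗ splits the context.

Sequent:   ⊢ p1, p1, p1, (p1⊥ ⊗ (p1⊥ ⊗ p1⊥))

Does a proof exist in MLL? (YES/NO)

Derivation (root first):
[⊗]  ⊢ p1, p1, p1, (p1⊥ ⊗ (p1⊥ ⊗ p1⊥))
  [Ax]  ⊢ p1, p1⊥
  [⊗]  ⊢ p1, p1, (p1⊥ ⊗ p1⊥)
    [Ax]  ⊢ p1, p1⊥
    [Ax]  ⊢ p1, p1⊥

Result: YES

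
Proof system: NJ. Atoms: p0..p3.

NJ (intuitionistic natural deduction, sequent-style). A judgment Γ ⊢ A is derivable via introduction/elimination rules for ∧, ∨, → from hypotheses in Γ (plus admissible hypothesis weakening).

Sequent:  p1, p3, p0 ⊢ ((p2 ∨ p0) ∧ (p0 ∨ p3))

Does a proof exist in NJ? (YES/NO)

Derivation (root first):
[∧I] p1, p3, p0 ⊢ ((p2 ∨ p0) ∧ (p0 ∨ p3))
  [∨I₂] p0, p1 ⊢ (p2 ∨ p0)
    [Wk] p0, p1 ⊢ p0
      [Ax] p0 ⊢ p0
  [∨I₂] p3 ⊢ (p0 ∨ p3)
    [Ax] p3 ⊢ p3

Result: YES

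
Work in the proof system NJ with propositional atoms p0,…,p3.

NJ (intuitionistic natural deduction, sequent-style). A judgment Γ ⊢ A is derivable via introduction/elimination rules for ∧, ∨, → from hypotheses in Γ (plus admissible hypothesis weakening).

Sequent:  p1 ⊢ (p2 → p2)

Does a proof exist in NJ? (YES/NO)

Derivation trace:
[Wk] p1 ⊢ (p2 → p2)
  [→I]  ⊢ (p2 → p2)
    [Ax] p2 ⊢ p2

Result: YES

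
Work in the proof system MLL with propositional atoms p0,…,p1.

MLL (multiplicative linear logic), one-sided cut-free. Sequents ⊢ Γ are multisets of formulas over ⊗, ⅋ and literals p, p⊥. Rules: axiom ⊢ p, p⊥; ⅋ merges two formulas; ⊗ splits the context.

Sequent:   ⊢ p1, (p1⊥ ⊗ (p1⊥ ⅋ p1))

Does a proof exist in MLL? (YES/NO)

Proof tree:
[⊗]  ⊢ p1, (p1⊥ ⊗ (p1⊥ ⅋ p1))
  [Ax]  ⊢ p1, p1⊥
  [⅋]  ⊢ (p1⊥ ⅋ p1)
    [Ax]  ⊢ p1, p1⊥

Result: YES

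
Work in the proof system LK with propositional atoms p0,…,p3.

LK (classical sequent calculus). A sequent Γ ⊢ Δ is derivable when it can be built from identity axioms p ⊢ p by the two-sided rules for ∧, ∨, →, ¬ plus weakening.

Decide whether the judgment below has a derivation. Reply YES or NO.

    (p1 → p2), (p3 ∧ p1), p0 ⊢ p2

Proof tree:
[WL] (p1 → p2), (p3 ∧ p1), p0 ⊢ p2
  [∧L] (p1 → p2), (p3 ∧ p1) ⊢ p2
    [→L] p1, p3, (p1 → p2) ⊢ p2
      [WL] p1, p3 ⊢ p1
        [Ax] p1 ⊢ p1
      [Ax] p2 ⊢ p2

Result: YES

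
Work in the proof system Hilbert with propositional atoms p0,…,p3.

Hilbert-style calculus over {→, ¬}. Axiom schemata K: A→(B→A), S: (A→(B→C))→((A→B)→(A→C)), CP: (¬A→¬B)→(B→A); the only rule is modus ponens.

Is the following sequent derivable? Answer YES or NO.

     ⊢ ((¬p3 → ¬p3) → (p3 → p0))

Search for a countermodel by truth-table:
  v=0000: Γ:[] Δ:[((¬p3 → ¬p3) → (p3 → p0))=T] refutes=False
  v=0001: Γ:[] Δ:[((¬p3 → ¬p3) → (p3 → p0))=F] refutes=True  ← countermodel

Result: NO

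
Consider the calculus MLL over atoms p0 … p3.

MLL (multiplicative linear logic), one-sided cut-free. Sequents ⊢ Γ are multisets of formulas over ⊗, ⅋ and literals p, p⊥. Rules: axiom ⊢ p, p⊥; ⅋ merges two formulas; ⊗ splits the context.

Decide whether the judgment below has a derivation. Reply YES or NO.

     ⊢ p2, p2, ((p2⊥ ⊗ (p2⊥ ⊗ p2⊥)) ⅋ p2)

Derivation trace:
[⅋]  ⊢ p2, p2, ((p2⊥ ⊗ (p2⊥ ⊗ p2⊥)) ⅋ p2)
  [⊗]  ⊢ p2, p2, p2, (p2⊥ ⊗ (p2⊥ ⊗ p2⊥))
    [Ax]  ⊢ p2, p2⊥
    [⊗]  ⊢ p2, p2, (p2⊥ ⊗ p2⊥)
      [Ax]  ⊢ p2, p2⊥
      [Ax]  ⊢ p2, p2⊥

Result: YES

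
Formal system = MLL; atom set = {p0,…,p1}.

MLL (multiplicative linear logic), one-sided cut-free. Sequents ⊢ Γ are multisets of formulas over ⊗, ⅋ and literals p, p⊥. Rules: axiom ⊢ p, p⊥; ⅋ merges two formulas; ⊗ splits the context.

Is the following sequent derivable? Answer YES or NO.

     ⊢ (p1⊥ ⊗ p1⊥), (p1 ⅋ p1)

Derivation (root first):
[⅋]  ⊢ (p1⊥ ⊗ p1⊥), (p1 ⅋ p1)
  [⊗]  ⊢ p1, p1, (p1⊥ ⊗ p1⊥)
    [Ax]  ⊢ p1, p1⊥
    [Ax]  ⊢ p1, p1⊥

Result: YES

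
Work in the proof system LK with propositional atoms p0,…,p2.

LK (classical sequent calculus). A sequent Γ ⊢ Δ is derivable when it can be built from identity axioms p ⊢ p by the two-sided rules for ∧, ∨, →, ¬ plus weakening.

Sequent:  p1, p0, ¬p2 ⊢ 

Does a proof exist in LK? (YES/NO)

Search for a countermodel by truth-table:
  v=000: Γ:[p1=F, p0=F, ¬p2=T] Δ:[] refutes=False
  v=001: Γ:[p1=F, p0=F, ¬p2=F] Δ:[] refutes=False
  v=010: Γ:[p1=T, p0=F, ¬p2=T] Δ:[] refutes=False
  v=011: Γ:[p1=T, p0=F, ¬p2=F] Δ:[] refutes=False
  v=100: Γ:[p1=F, p0=T, ¬p2=T] Δ:[] refutes=False
  v=101: Γ:[p1=F, p0=T, ¬p2=F] Δ:[] refutes=False
  v=110: Γ:[p1=T, p0=T, ¬p2=T] Δ:[] refutes=True  ← countermodel

Result: NO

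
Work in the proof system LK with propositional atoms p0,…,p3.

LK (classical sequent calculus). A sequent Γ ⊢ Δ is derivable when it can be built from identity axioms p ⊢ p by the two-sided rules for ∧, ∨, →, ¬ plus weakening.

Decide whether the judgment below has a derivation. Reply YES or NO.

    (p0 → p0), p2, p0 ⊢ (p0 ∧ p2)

Derivation (root first):
[∧R] (p0 → p0), p2, p0 ⊢ (p0 ∧ p2)
  [→L] p0, (p0 → p0) ⊢ p0
    [Ax] p0 ⊢ p0
    [Ax] p0 ⊢ p0
  [Ax] p2 ⊢ p2

Result: YES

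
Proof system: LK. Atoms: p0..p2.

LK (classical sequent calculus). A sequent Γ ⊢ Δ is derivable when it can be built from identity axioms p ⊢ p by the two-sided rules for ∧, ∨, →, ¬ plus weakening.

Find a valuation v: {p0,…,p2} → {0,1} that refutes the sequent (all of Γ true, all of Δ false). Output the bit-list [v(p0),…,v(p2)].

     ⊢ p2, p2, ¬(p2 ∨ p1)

Search for a countermodel by truth-table:
  v=000: Γ:[] Δ:[p2=F, p2=F, ¬(p2 ∨ p1)=T] refutes=False
  v=001: Γ:[] Δ:[p2=T, p2=T, ¬(p2 ∨ p1)=F] refutes=False
  v=010: Γ:[] Δ:[p2=F, p2=F, ¬(p2 ∨ p1)=F] refutes=True  ← countermodel

Result: [0, 1, 0]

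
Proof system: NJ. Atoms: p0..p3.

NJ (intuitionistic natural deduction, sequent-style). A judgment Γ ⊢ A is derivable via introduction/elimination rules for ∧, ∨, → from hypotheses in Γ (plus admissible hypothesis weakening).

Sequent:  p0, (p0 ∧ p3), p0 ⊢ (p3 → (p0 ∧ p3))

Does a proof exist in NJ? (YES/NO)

Derivation trace:
[Wk] p0, (p0 ∧ p3), p0 ⊢ (p3 → (p0 ∧ p3))
  [→I] p0, (p0 ∧ p3) ⊢ (p3 → (p0 ∧ p3))
    [Wk] p3, p0, (p0 ∧ p3) ⊢ (p0 ∧ p3)
      [∧I] p3, p0 ⊢ (p0 ∧ p3)
        [Ax] p0 ⊢ p0
        [Ax] p3 ⊢ p3

Result: YES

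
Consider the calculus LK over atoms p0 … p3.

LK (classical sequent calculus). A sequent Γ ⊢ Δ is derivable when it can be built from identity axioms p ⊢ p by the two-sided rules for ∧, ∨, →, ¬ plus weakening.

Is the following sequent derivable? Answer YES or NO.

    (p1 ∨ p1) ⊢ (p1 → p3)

Search for a countermodel by truth-table:
  v=0000: Γ:[(p1 ∨ p1)=F] Δ:[(p1 → p3)=T] refutes=False
  v=0001: Γ:[(p1 ∨ p1)=F] Δ:[(p1 → p3)=T] refutes=False
  v=0010: Γ:[(p1 ∨ p1)=F] Δ:[(p1 → p3)=T] refutes=False
  v=0011: Γ:[(p1 ∨ p1)=F] Δ:[(p1 → p3)=T] refutes=False
  v=0100: Γ:[(p1 ∨ p1)=T] Δ:[(p1 → p3)=F] refutes=True  ← countermodel

Result: NO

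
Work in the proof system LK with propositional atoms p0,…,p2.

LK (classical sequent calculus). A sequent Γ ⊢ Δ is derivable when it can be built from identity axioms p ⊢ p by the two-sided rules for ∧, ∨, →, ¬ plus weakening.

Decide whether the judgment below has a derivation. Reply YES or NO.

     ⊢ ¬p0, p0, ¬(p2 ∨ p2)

Derivation (root first):
[¬R]  ⊢ ¬p0, p0, ¬(p2 ∨ p2)
  [∨L] (p2 ∨ p2) ⊢ ¬p0, p0
    [¬R] p2 ⊢ p0, ¬p0
      [WL] p0, p2 ⊢ p0
        [Ax] p0 ⊢ p0
    [¬R] p2 ⊢ p0, ¬p0
      [WL] p0, p2 ⊢ p0
        [Ax] p0 ⊢ p0

Result: YES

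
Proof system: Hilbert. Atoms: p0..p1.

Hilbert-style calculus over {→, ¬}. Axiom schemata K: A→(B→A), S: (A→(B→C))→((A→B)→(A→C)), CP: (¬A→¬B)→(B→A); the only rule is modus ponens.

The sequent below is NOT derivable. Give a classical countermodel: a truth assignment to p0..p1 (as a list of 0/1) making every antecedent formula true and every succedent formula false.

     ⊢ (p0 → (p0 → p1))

Enumerate valuations to refute Γ ⊢ Δ:
  v=00: Γ:[] Δ:[(p0 → (p0 → p1))=T] refutes=False
  v=01: Γ:[] Δ:[(p0 → (p0 → p1))=T] refutes=False
  v=10: Γ:[] Δ:[(p0 → (p0 → p1))=F] refutes=True  ← countermodel

Result: [1, 0]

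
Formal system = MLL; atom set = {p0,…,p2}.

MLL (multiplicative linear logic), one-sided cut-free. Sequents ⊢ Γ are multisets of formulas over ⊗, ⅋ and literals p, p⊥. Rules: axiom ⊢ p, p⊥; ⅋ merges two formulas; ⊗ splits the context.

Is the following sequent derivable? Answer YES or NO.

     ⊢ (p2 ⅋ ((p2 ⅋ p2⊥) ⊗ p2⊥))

Proof tree:
[⅋]  ⊢ (p2 ⅋ ((p2 ⅋ p2⊥) ⊗ p2⊥))
  [⊗]  ⊢ p2, ((p2 ⅋ p2⊥) ⊗ p2⊥)
    [⅋]  ⊢ (p2 ⅋ p2⊥)
      [Ax]  ⊢ p2, p2⊥
    [Ax]  ⊢ p2, p2⊥

Result: YES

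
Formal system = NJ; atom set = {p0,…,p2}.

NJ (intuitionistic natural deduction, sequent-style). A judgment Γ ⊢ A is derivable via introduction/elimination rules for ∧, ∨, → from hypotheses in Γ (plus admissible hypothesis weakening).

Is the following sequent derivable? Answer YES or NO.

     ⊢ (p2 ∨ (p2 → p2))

Derivation trace:
[∨I₂]  ⊢ (p2 ∨ (p2 → p2))
  [→I]  ⊢ (p2 → p2)
    [Ax] p2 ⊢ p2

Result: YES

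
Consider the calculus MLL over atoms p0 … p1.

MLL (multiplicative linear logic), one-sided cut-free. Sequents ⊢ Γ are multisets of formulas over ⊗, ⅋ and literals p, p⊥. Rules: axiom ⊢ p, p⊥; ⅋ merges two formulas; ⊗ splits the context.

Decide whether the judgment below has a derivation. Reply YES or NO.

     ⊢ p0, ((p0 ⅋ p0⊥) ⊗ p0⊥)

Derivation trace:
[⊗]  ⊢ p0, ((p0 ⅋ p0⊥) ⊗ p0⊥)
  [⅋]  ⊢ (p0 ⅋ p0⊥)
    [Ax]  ⊢ p0, p0⊥
  [Ax]  ⊢ p0, p0⊥

Result: YES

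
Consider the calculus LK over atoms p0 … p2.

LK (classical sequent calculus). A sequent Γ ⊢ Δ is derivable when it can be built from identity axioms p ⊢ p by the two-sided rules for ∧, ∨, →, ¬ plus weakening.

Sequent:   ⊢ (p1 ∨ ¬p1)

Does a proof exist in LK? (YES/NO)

Derivation trace:
[∨R]  ⊢ (p1 ∨ ¬p1)
  [¬R]  ⊢ p1, ¬p1
    [Ax] p1 ⊢ p1

Result: YES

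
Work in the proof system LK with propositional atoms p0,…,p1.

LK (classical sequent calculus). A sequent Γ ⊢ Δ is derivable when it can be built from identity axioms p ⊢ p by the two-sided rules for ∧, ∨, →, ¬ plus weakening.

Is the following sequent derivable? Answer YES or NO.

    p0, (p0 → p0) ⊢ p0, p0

Derivation trace:
[WR] p0, (p0 → p0) ⊢ p0, p0
  [→L] p0, (p0 → p0) ⊢ p0
    [Ax] p0 ⊢ p0
    [Ax] p0 ⊢ p0

Result: YES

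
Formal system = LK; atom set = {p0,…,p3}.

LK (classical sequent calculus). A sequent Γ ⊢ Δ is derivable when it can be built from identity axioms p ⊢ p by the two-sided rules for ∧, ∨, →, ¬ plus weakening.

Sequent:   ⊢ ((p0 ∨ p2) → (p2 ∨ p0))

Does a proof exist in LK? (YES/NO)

Proof tree:
[→R]  ⊢ ((p0 ∨ p2) → (p2 ∨ p0))
  [∨R] (p0 ∨ p2) ⊢ (p2 ∨ p0)
    [∨L] (p0 ∨ p2) ⊢ p2, p0
      [Ax] p0 ⊢ p0
      [Ax] p2 ⊢ p2

Result: YES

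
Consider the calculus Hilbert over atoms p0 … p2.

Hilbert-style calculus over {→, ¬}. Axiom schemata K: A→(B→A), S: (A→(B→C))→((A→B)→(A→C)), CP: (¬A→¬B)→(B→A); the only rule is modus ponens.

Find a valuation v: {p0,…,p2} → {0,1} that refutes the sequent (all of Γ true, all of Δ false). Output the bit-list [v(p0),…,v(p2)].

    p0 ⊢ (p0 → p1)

Truth-table refutation:
  v=000: Γ:[p0=F] Δ:[(p0 → p1)=T] refutes=False
  v=001: Γ:[p0=F] Δ:[(p0 → p1)=T] refutes=False
  v=010: Γ:[p0=F] Δ:[(p0 → p1)=T] refutes=False
  v=011: Γ:[p0=F] Δ:[(p0 → p1)=T] refutes=False
  v=100: Γ:[p0=T] Δ:[(p0 → p1)=F] refutes=True  ← countermodel

Result: [1, 0, 0]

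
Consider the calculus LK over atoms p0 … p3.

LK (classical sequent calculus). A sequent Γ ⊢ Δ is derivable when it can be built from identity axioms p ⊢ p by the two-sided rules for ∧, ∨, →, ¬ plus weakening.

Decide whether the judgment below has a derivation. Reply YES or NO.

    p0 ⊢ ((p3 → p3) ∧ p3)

Search for a countermodel by truth-table:
  v=0000: Γ:[p0=F] Δ:[((p3 → p3) ∧ p3)=F] refutes=False
  v=0001: Γ:[p0=F] Δ:[((p3 → p3) ∧ p3)=T] refutes=False
  v=0010: Γ:[p0=F] Δ:[((p3 → p3) ∧ p3)=F] refutes=False
  v=0011: Γ:[p0=F] Δ:[((p3 → p3) ∧ p3)=T] refutes=False
  v=0100: Γ:[p0=F] Δ:[((p3 → p3) ∧ p3)=F] refutes=False
  v=0101: Γ:[p0=F] Δ:[((p3 → p3) ∧ p3)=T] refutes=False
  v=0110: Γ:[p0=F] Δ:[((p3 → p3) ∧ p3)=F] refutes=False
  v=0111: Γ:[p0=F] Δ:[((p3 → p3) ∧ p3)=T] refutes=False
  v=1000: Γ:[p0=T] Δ:[((p3 → p3) ∧ p3)=F] refutes=True  ← countermodel

Result: NO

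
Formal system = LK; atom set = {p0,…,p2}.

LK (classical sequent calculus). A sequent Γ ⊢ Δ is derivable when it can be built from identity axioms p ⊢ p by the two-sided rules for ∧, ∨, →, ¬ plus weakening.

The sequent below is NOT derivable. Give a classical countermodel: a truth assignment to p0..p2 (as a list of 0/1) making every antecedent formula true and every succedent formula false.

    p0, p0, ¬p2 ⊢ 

Search for a countermodel by truth-table:
  v=000: Γ:[p0=F, p0=F, ¬p2=T] Δ:[] refutes=False
  v=001: Γ:[p0=F, p0=F, ¬p2=F] Δ:[] refutes=False
  v=010: Γ:[p0=F, p0=F, ¬p2=T] Δ:[] refutes=False
  v=011: Γ:[p0=F, p0=F, ¬p2=F] Δ:[] refutes=False
  v=100: Γ:[p0=T, p0=T, ¬p2=T] Δ:[] refutes=True  ← countermodel

Result: [1, 0, 0]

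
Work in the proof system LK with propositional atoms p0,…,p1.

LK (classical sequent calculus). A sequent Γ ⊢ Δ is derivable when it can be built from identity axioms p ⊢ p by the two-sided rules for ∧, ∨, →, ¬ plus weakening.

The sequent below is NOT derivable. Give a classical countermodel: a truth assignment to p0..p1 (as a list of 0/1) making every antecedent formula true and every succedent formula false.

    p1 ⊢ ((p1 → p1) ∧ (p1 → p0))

Enumerate valuations to refute Γ ⊢ Δ:
  v=00: Γ:[p1=F] Δ:[((p1 → p1) ∧ (p1 → p0))=T] refutes=False
  v=01: Γ:[p1=T] Δ:[((p1 → p1) ∧ (p1 → p0))=F] refutes=True  ← countermodel

Result: [0, 1]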